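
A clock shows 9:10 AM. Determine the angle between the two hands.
Hour hand position: 9 x 30 + 10 x 0.5 = 275 degrees
Minute hand position: 10 x 6 = 60 degrees
Difference: |275 - 60| = 215 degrees
Since 215 > 180, the smaller angle is 360 - 215 = 145 degrees

Final answer: 145 degrees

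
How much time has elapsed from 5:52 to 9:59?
From 5:52 to 9:59:
(9 x 60 + 59) - (5 x 60 + 52) = 599 - 352 = 247 minutes
= 4 hours and 7 minutes

Final answer: 4 hours and 7 minutes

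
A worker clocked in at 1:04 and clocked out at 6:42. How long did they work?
From 1:04 to 6:42:
(6 x 60 + 42) - (1 x 60 + 4) = 402 - 64 = 338 minutes
= 5 hours and 38 minutes

Final answer: 5 hours and 38 minutes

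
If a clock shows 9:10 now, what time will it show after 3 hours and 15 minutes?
Starting time: 9:10
Adding 15 minutes to 10 minutes: 10 + 15 = 25 minutes
Adding 3 hours: 9 + 3 = 12
Final time: 12:25

Final answer: 12:25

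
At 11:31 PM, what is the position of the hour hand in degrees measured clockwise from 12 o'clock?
The hour hand moves 30 degrees per hour and 0.5 degrees per minute.
At 11:31: (11) x 30 + 31 x 0.5 = 330 + 15.5 = 345.5 degrees

Final answer: 345.5 degrees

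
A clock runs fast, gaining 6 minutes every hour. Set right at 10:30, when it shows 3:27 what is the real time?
For every 60 true minutes, the faulty clock advances 66 minutes, so 1 faulty-clock minute corresponds to 60/66 true minutes.
From 10:30 to 3:27 on the faulty dial is 297 minutes.
True elapsed: 297 x 60/66 = 270 minutes = 4 hours and 30 minutes.
True time: 10:30 + 4 hours and 30 minutes = 3:00.

Final answer: 3:00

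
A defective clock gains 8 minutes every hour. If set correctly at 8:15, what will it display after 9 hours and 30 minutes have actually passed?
For every 60 true minutes, the faulty clock advances 60 + 8 = 68 minutes.
True elapsed: 9 hours and 30 minutes = 570 minutes.
Faulty clock advances: 570 x 68/60 = 646 minutes (drift: 76 minutes ahead).
Shown time: 8:15 + 646 minutes = 7:01.

Final answer: 7:01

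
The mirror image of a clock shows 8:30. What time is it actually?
Reflection across the vertical (12-6) axis maps a hand at angle A degrees to (360 - A) degrees, which sends a reading of T minutes past 12:00 to (720 - T) minutes past 12:00.
Mirror reads 8:30 = 510 minutes past 12:00.
Actual time: (720 - 510) mod 720 = 210 minutes = 3:30.

Final answer: 3:30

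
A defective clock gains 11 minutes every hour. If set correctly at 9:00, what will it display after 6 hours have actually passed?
For every 60 true minutes, the faulty clock advances 60 + 11 = 71 minutes.
True elapsed: 6 hours = 360 minutes.
Faulty clock advances: 360 x 71/60 = 426 minutes (drift: 66 minutes ahead).
Shown time: 9:00 + 426 minutes = 4:06.

Final answer: 4:06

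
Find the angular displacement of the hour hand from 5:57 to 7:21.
The hour hand moves 0.5 degrees per minute.
Time elapsed: 7:21 - 5:57 = 84 minutes
Angular displacement: 84 x 0.5 = 42 degrees

Final answer: 42 degrees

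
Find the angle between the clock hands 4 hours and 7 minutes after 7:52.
First find the time 4 hours and 7 minutes after 7:52.
Total minutes: 7 x 60 + 52 + 4 x 60 + 7 = 719.
719 mod 720 = 719 minutes = 11:59.
Now compute the angle at 11:59:
Hour hand: 11 x 30 + 59 x 0.5 = 359.5 degrees
Minute hand: 59 x 6 = 354 degrees
Difference: |359.5 - 354| = 5.5 degrees
The angle is 5.5 degrees

Final answer: 5.5 degrees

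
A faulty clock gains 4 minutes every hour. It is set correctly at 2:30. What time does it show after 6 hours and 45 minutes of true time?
For every 60 true minutes, the faulty clock advances 60 + 4 = 64 minutes.
True elapsed: 6 hours and 45 minutes = 405 minutes.
Faulty clock advances: 405 x 64/60 = 432 minutes (drift: 27 minutes ahead).
Shown time: 2:30 + 432 minutes = 9:42.

Final answer: 9:42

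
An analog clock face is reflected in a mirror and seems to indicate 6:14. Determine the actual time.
Reflection across the vertical (12-6) axis maps a hand at angle A degrees to (360 - A) degrees, which sends a reading of T minutes past 12:00 to (720 - T) minutes past 12:00.
Mirror reads 6:14 = 374 minutes past 12:00.
Actual time: (720 - 374) mod 720 = 346 minutes = 5:46.

Final answer: 5:46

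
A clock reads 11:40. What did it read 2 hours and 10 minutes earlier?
Starting time: 11:40 = 700 total minutes past 12:00
Subtracting: 2 hours and 10 minutes = 130 minutes
700 - 130 = 570 minutes
= 9 hours and 30 minutes past 12:00 = 9:30

Final answer: 9:30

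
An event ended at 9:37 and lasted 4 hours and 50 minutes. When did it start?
Starting time: 9:37 = 577 total minutes past 12:00
Subtracting: 4 hours and 50 minutes = 290 minutes
577 - 290 = 287 minutes
= 4 hours and 47 minutes past 12:00 = 4:47

Final answer: 4:47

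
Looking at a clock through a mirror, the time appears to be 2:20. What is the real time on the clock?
Reflection across the vertical (12-6) axis maps a hand at angle A degrees to (360 - A) degrees, which sends a reading of T minutes past 12:00 to (720 - T) minutes past 12:00.
Mirror reads 2:20 = 140 minutes past 12:00.
Actual time: (720 - 140) mod 720 = 580 minutes = 9:40.

Final answer: 9:40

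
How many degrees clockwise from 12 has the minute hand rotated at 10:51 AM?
The minute hand moves 6 degrees per minute.
At 10:51: 51 x 6 = 306 degrees

Final answer: 306 degrees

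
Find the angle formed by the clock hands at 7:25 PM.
Hour hand position: 7 x 30 + 25 x 0.5 = 222.5 degrees
Minute hand position: 25 x 6 = 150 degrees
Difference: |222.5 - 150| = 72.5 degrees
The angle between the hands is 72.5 degrees

Final answer: 72.5 degrees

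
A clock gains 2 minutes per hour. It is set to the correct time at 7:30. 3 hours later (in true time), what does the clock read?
For every 60 true minutes, the faulty clock advances 60 + 2 = 62 minutes.
True elapsed: 3 hours = 180 minutes.
Faulty clock advances: 180 x 62/60 = 186 minutes (drift: 6 minutes ahead).
Shown time: 7:30 + 186 minutes = 10:36.

Final answer: 10:36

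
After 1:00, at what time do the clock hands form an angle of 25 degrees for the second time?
At t minutes past 1:00, the hour hand is at 30 x 1 + 0.5t degrees and the minute hand is at 6t degrees.
The smaller angle between them is 25 degrees when |30H - 5.5t| = 25 or |30H - 5.5t| = 335.
With H = 1, solve 30 x 1 - 5.5t = +/- target for each target:
  t = (30 x 1 - 25) / 5.5 = 0.91
  t = (30 x 1 + 25) / 5.5 = 10
  t = (30 x 1 - 335) / 5.5 = -55.45 (outside (0, 60))
  t = (30 x 1 + 335) / 5.5 = 66.36 (outside (0, 60))
Valid solutions in (0, 60): {0.91, 10} minutes.
The second occurrence is t = 10 minutes.
The hands form a 25-degree angle at 10 minutes past 1:00.

Final answer: 10 minutes past 1:00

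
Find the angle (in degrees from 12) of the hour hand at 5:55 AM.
The hour hand moves 30 degrees per hour and 0.5 degrees per minute.
At 5:55: (5) x 30 + 55 x 0.5 = 150 + 27.5 = 177.5 degrees

Final answer: 177.5 degrees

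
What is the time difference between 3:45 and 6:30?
From 3:45 to 6:30:
(6 x 60 + 30) - (3 x 60 + 45) = 390 - 225 = 165 minutes
= 2 hours and 45 minutes

Final answer: 2 hours and 45 minutes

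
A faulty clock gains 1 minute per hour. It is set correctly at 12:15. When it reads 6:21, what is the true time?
For every 60 true minutes, the faulty clock advances 61 minutes, so 1 faulty-clock minute corresponds to 60/61 true minutes.
From 12:15 to 6:21 on the faulty dial is 366 minutes.
True elapsed: 366 x 60/61 = 360 minutes = 6 hours.
True time: 12:15 + 6 hours = 6:15.

Final answer: 6:15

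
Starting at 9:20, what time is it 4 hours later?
Starting time: 9:20
Adding 0 minutes to 20 minutes: 20 + 0 = 20 minutes
Adding 4 hours: 9 + 4 = 13 - 12 = 1
Final time: 1:20

Final answer: 1:20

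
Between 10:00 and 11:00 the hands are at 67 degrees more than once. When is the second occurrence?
At t minutes past 10:00, the hour hand is at 30 x 10 + 0.5t degrees and the minute hand is at 6t degrees.
The smaller angle between them is 67 degrees when |30H - 5.5t| = 67 or |30H - 5.5t| = 293.
With H = 10, solve 30 x 10 - 5.5t = +/- target for each target:
  t = (30 x 10 - 67) / 5.5 = 42.36
  t = (30 x 10 + 67) / 5.5 = 66.73 (outside (0, 60))
  t = (30 x 10 - 293) / 5.5 = 1.27
  t = (30 x 10 + 293) / 5.5 = 107.82 (outside (0, 60))
Valid solutions in (0, 60): {1.27, 42.36} minutes.
The second occurrence is t = 42.36 minutes.
The hands form a 67-degree angle at 42.36 minutes past 10:00.

Final answer: 42.36 minutes past 10:00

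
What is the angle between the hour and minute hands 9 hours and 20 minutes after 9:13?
First find the time 9 hours and 20 minutes after 9:13.
Total minutes: 9 x 60 + 13 + 9 x 60 + 20 = 1113.
1113 mod 720 = 393 minutes = 6:33.
Now compute the angle at 6:33:
Hour hand: 6 x 30 + 33 x 0.5 = 196.5 degrees
Minute hand: 33 x 6 = 198 degrees
Difference: |196.5 - 198| = 1.5 degrees
The angle is 1.5 degrees

Final answer: 1.5 degrees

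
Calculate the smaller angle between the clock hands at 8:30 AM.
Hour hand position: 8 x 30 + 30 x 0.5 = 255 degrees
Minute hand position: 30 x 6 = 180 degrees
Difference: |255 - 180| = 75 degrees
The angle between the hands is 75 degrees

Final answer: 75 degrees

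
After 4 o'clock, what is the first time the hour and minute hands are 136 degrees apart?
At t minutes past 4:00, the hour hand is at 30 x 4 + 0.5t degrees and the minute hand is at 6t degrees.
The smaller angle between them is 136 degrees when |30H - 5.5t| = 136 or |30H - 5.5t| = 224.
With H = 4, solve 30 x 4 - 5.5t = +/- target for each target:
  t = (30 x 4 - 136) / 5.5 = -2.91 (outside (0, 60))
  t = (30 x 4 + 136) / 5.5 = 46.55
  t = (30 x 4 - 224) / 5.5 = -18.91 (outside (0, 60))
  t = (30 x 4 + 224) / 5.5 = 62.55 (outside (0, 60))
Valid solutions in (0, 60): {46.55} minutes.
The first occurrence is t = 46.55 minutes.
The hands form a 136-degree angle at 46.55 minutes past 4:00.

Final answer: 46.55 minutes past 4:00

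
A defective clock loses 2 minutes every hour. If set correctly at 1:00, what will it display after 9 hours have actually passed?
For every 60 true minutes, the faulty clock advances 60 - 2 = 58 minutes.
True elapsed: 9 hours = 540 minutes.
Faulty clock advances: 540 x 58/60 = 522 minutes (drift: 18 minutes behind).
Shown time: 1:00 + 522 minutes = 9:42.

Final answer: 9:42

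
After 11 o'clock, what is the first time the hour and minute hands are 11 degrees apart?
At t minutes past 11:00, the hour hand is at 30 x 11 + 0.5t degrees and the minute hand is at 6t degrees.
The smaller angle between them is 11 degrees when |30H - 5.5t| = 11 or |30H - 5.5t| = 349.
With H = 11, solve 30 x 11 - 5.5t = +/- target for each target:
  t = (30 x 11 - 11) / 5.5 = 58
  t = (30 x 11 + 11) / 5.5 = 62 (outside (0, 60))
  t = (30 x 11 - 349) / 5.5 = -3.45 (outside (0, 60))
  t = (30 x 11 + 349) / 5.5 = 123.45 (outside (0, 60))
Valid solutions in (0, 60): {58} minutes.
The first occurrence is t = 58 minutes.
The hands form a 11-degree angle at 58 minutes past 11:00.

Final answer: 58 minutes past 11:00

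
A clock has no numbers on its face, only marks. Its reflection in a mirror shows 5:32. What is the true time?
Reflection across the vertical (12-6) axis maps a hand at angle A degrees to (360 - A) degrees, which sends a reading of T minutes past 12:00 to (720 - T) minutes past 12:00.
Mirror reads 5:32 = 332 minutes past 12:00.
Actual time: (720 - 332) mod 720 = 388 minutes = 6:28.

Final answer: 6:28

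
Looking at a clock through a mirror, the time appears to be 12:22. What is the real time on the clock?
Reflection across the vertical (12-6) axis maps a hand at angle A degrees to (360 - A) degrees, which sends a reading of T minutes past 12:00 to (720 - T) minutes past 12:00.
Mirror reads 12:22 = 22 minutes past 12:00.
Actual time: (720 - 22) mod 720 = 698 minutes = 11:38.

Final answer: 11:38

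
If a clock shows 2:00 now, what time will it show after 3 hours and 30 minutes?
Starting time: 2:00
Adding 30 minutes to 0 minutes: 0 + 30 = 30 minutes
Adding 3 hours: 2 + 3 = 5
Final time: 5:30

Final answer: 5:30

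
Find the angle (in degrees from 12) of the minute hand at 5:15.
The minute hand moves 6 degrees per minute.
At 5:15: 15 x 6 = 90 degrees

Final answer: 90 degrees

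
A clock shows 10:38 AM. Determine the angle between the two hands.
Hour hand position: 10 x 30 + 38 x 0.5 = 319 degrees
Minute hand position: 38 x 6 = 228 degrees
Difference: |319 - 228| = 91 degrees
The angle between the hands is 91 degrees

Final answer: 91 degrees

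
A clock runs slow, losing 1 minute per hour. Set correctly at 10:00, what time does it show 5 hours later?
For every 60 true minutes, the faulty clock advances 60 - 1 = 59 minutes.
True elapsed: 5 hours = 300 minutes.
Faulty clock advances: 300 x 59/60 = 295 minutes (drift: 5 minutes behind).
Shown time: 10:00 + 295 minutes = 2:55.

Final answer: 2:55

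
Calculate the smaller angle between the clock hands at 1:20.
Hour hand position: 1 x 30 + 20 x 0.5 = 40 degrees
Minute hand position: 20 x 6 = 120 degrees
Difference: |40 - 120| = 80 degrees
The angle between the hands is 80 degrees

Final answer: 80 degrees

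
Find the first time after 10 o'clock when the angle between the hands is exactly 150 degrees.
At t minutes past 10:00, the hour hand is at 30 x 10 + 0.5t degrees and the minute hand is at 6t degrees.
The smaller angle between them is 150 degrees when |30H - 5.5t| = 150 or |30H - 5.5t| = 210.
With H = 10, solve 30 x 10 - 5.5t = +/- target for each target:
  t = (30 x 10 - 150) / 5.5 = 27.27
  t = (30 x 10 + 150) / 5.5 = 81.82 (outside (0, 60))
  t = (30 x 10 - 210) / 5.5 = 16.36
  t = (30 x 10 + 210) / 5.5 = 92.73 (outside (0, 60))
Valid solutions in (0, 60): {16.36, 27.27} minutes.
The first occurrence is t = 16.36 minutes.
The hands form a 150-degree angle at 16.36 minutes past 10:00.

Final answer: 16.36 minutes past 10:00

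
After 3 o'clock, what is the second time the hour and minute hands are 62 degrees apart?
At t minutes past 3:00, the hour hand is at 30 x 3 + 0.5t degrees and the minute hand is at 6t degrees.
The smaller angle between them is 62 degrees when |30H - 5.5t| = 62 or |30H - 5.5t| = 298.
With H = 3, solve 30 x 3 - 5.5t = +/- target for each target:
  t = (30 x 3 - 62) / 5.5 = 5.09
  t = (30 x 3 + 62) / 5.5 = 27.64
  t = (30 x 3 - 298) / 5.5 = -37.82 (outside (0, 60))
  t = (30 x 3 + 298) / 5.5 = 70.55 (outside (0, 60))
Valid solutions in (0, 60): {5.09, 27.64} minutes.
The second occurrence is t = 27.64 minutes.
The hands form a 62-degree angle at 27.64 minutes past 3:00.

Final answer: 27.64 minutes past 3:00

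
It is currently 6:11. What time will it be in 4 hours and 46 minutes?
Starting time: 6:11
Adding 46 minutes to 11 minutes: 11 + 46 = 57 minutes
Adding 4 hours: 6 + 4 = 10
Final time: 10:57

Final answer: 10:57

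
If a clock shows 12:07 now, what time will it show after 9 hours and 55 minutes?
Starting time: 12:07
Adding 55 minutes to 7 minutes: 7 + 55 = 62 minutes = 1 hour and 2 minutes
Adding 9 hours: 12 + 9 + 1 (carry) = 22 - 12 = 10
Final time: 10:02

Final answer: 10:02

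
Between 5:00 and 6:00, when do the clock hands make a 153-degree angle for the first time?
At t minutes past 5:00, the hour hand is at 30 x 5 + 0.5t degrees and the minute hand is at 6t degrees.
The smaller angle between them is 153 degrees when |30H - 5.5t| = 153 or |30H - 5.5t| = 207.
With H = 5, solve 30 x 5 - 5.5t = +/- target for each target:
  t = (30 x 5 - 153) / 5.5 = -0.55 (outside (0, 60))
  t = (30 x 5 + 153) / 5.5 = 55.09
  t = (30 x 5 - 207) / 5.5 = -10.36 (outside (0, 60))
  t = (30 x 5 + 207) / 5.5 = 64.91 (outside (0, 60))
Valid solutions in (0, 60): {55.09} minutes.
The first occurrence is t = 55.09 minutes.
The hands form a 153-degree angle at 55.09 minutes past 5:00.

Final answer: 55.09 minutes past 5:00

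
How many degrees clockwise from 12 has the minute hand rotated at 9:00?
The minute hand moves 6 degrees per minute.
At 9:00: 0 x 6 = 0 degrees

Final answer: 0 degrees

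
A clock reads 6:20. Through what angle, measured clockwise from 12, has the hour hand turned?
The hour hand moves 30 degrees per hour and 0.5 degrees per minute.
At 6:20: (6) x 30 + 20 x 0.5 = 180 + 10 = 190 degrees

Final answer: 190 degrees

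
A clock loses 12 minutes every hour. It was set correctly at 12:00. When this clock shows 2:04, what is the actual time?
For every 60 true minutes, the faulty clock advances 48 minutes, so 1 faulty-clock minute corresponds to 60/48 true minutes.
From 12:00 to 2:04 on the faulty dial is 124 minutes.
True elapsed: 124 x 60/48 = 155 minutes = 2 hours and 35 minutes.
True time: 12:00 + 2 hours and 35 minutes = 2:35.

Final answer: 2:35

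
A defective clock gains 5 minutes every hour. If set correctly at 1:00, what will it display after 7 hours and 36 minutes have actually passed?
For every 60 true minutes, the faulty clock advances 60 + 5 = 65 minutes.
True elapsed: 7 hours and 36 minutes = 456 minutes.
Faulty clock advances: 456 x 65/60 = 494 minutes (drift: 38 minutes ahead).
Shown time: 1:00 + 494 minutes = 9:14.

Final answer: 9:14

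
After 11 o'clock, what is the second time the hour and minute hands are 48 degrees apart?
At t minutes past 11:00, the hour hand is at 30 x 11 + 0.5t degrees and the minute hand is at 6t degrees.
The smaller angle between them is 48 degrees when |30H - 5.5t| = 48 or |30H - 5.5t| = 312.
With H = 11, solve 30 x 11 - 5.5t = +/- target for each target:
  t = (30 x 11 - 48) / 5.5 = 51.27
  t = (30 x 11 + 48) / 5.5 = 68.73 (outside (0, 60))
  t = (30 x 11 - 312) / 5.5 = 3.27
  t = (30 x 11 + 312) / 5.5 = 116.73 (outside (0, 60))
Valid solutions in (0, 60): {3.27, 51.27} minutes.
The second occurrence is t = 51.27 minutes.
The hands form a 48-degree angle at 51.27 minutes past 11:00.

Final answer: 51.27 minutes past 11:00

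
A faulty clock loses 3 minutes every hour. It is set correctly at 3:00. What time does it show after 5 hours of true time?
For every 60 true minutes, the faulty clock advances 60 - 3 = 57 minutes.
True elapsed: 5 hours = 300 minutes.
Faulty clock advances: 300 x 57/60 = 285 minutes (drift: 15 minutes behind).
Shown time: 3:00 + 285 minutes = 7:45.

Final answer: 7:45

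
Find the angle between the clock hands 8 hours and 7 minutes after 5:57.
First find the time 8 hours and 7 minutes after 5:57.
Total minutes: 5 x 60 + 57 + 8 x 60 + 7 = 844.
844 mod 720 = 124 minutes = 2:04.
Now compute the angle at 2:04:
Hour hand: 2 x 30 + 4 x 0.5 = 62 degrees
Minute hand: 4 x 6 = 24 degrees
Difference: |62 - 24| = 38 degrees
The angle is 38 degrees

Final answer: 38 degrees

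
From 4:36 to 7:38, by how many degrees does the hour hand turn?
The hour hand moves 0.5 degrees per minute.
Time elapsed: 7:38 - 4:36 = 182 minutes
Angular displacement: 182 x 0.5 = 91 degrees

Final answer: 91 degrees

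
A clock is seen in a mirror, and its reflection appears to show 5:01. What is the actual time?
Reflection across the vertical (12-6) axis maps a hand at angle A degrees to (360 - A) degrees, which sends a reading of T minutes past 12:00 to (720 - T) minutes past 12:00.
Mirror reads 5:01 = 301 minutes past 12:00.
Actual time: (720 - 301) mod 720 = 419 minutes = 6:59.

Final answer: 6:59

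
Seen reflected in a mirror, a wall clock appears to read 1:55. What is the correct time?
Reflection across the vertical (12-6) axis maps a hand at angle A degrees to (360 - A) degrees, which sends a reading of T minutes past 12:00 to (720 - T) minutes past 12:00.
Mirror reads 1:55 = 115 minutes past 12:00.
Actual time: (720 - 115) mod 720 = 605 minutes = 10:05.

Final answer: 10:05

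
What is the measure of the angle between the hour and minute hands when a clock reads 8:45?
Hour hand position: 8 x 30 + 45 x 0.5 = 262.5 degrees
Minute hand position: 45 x 6 = 270 degrees
Difference: |262.5 - 270| = 7.5 degrees
The angle between the hands is 7.5 degrees

Final answer: 7.5 degrees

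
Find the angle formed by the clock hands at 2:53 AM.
Hour hand position: 2 x 30 + 53 x 0.5 = 86.5 degrees
Minute hand position: 53 x 6 = 318 degrees
Difference: |86.5 - 318| = 231.5 degrees
Since 231.5 > 180, the smaller angle is 360 - 231.5 = 128.5 degrees

Final answer: 128.5 degrees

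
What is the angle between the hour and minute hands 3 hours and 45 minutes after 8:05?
First find the time 3 hours and 45 minutes after 8:05.
Total minutes: 8 x 60 + 5 + 3 x 60 + 45 = 710.
710 mod 720 = 710 minutes = 11:50.
Now compute the angle at 11:50:
Hour hand: 11 x 30 + 50 x 0.5 = 355 degrees
Minute hand: 50 x 6 = 300 degrees
Difference: |355 - 300| = 55 degrees
The angle is 55 degrees

Final answer: 55 degrees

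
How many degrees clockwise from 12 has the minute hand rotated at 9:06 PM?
The minute hand moves 6 degrees per minute.
At 9:06: 6 x 6 = 36 degrees

Final answer: 36 degrees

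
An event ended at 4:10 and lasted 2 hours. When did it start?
Starting time: 4:10 = 250 total minutes past 12:00
Subtracting: 2 hours = 120 minutes
250 - 120 = 130 minutes
= 2 hours and 10 minutes past 12:00 = 2:10

Final answer: 2:10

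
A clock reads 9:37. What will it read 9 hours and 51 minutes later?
Starting time: 9:37
Adding 51 minutes to 37 minutes: 37 + 51 = 88 minutes = 1 hour and 28 minutes
Adding 9 hours: 9 + 9 + 1 (carry) = 19 - 12 = 7
Final time: 7:28

Final answer: 7:28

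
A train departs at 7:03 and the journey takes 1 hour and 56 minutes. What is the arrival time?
Starting time: 7:03
Adding 56 minutes to 3 minutes: 3 + 56 = 59 minutes
Adding 1 hour: 7 + 1 = 8
Final time: 8:59

Final answer: 8:59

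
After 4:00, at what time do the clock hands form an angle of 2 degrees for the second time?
At t minutes past 4:00, the hour hand is at 30 x 4 + 0.5t degrees and the minute hand is at 6t degrees.
The smaller angle between them is 2 degrees when |30H - 5.5t| = 2 or |30H - 5.5t| = 358.
With H = 4, solve 30 x 4 - 5.5t = +/- target for each target:
  t = (30 x 4 - 2) / 5.5 = 21.45
  t = (30 x 4 + 2) / 5.5 = 22.18
  t = (30 x 4 - 358) / 5.5 = -43.27 (outside (0, 60))
  t = (30 x 4 + 358) / 5.5 = 86.91 (outside (0, 60))
Valid solutions in (0, 60): {21.45, 22.18} minutes.
The second occurrence is t = 22.18 minutes.
The hands form a 2-degree angle at 22.18 minutes past 4:00.

Final answer: 22.18 minutes past 4:00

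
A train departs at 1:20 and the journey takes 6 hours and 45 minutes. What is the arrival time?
Starting time: 1:20
Adding 45 minutes to 20 minutes: 20 + 45 = 65 minutes = 1 hour and 5 minutes
Adding 6 hours: 1 + 6 + 1 (carry) = 8
Final time: 8:05

Final answer: 8:05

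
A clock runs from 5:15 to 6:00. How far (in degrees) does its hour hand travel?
The hour hand moves 0.5 degrees per minute.
Time elapsed: 6:00 - 5:15 = 45 minutes
Angular displacement: 45 x 0.5 = 22.5 degrees

Final answer: 22.5 degrees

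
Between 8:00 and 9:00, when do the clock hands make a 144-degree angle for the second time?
At t minutes past 8:00, the hour hand is at 30 x 8 + 0.5t degrees and the minute hand is at 6t degrees.
The smaller angle between them is 144 degrees when |30H - 5.5t| = 144 or |30H - 5.5t| = 216.
With H = 8, solve 30 x 8 - 5.5t = +/- target for each target:
  t = (30 x 8 - 144) / 5.5 = 17.45
  t = (30 x 8 + 144) / 5.5 = 69.82 (outside (0, 60))
  t = (30 x 8 - 216) / 5.5 = 4.36
  t = (30 x 8 + 216) / 5.5 = 82.91 (outside (0, 60))
Valid solutions in (0, 60): {4.36, 17.45} minutes.
The second occurrence is t = 17.45 minutes.
The hands form a 144-degree angle at 17.45 minutes past 8:00.

Final answer: 17.45 minutes past 8:00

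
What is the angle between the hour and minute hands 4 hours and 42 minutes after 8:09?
First find the time 4 hours and 42 minutes after 8:09.
Total minutes: 8 x 60 + 9 + 4 x 60 + 42 = 771.
771 mod 720 = 51 minutes = 12:51.
Now compute the angle at 12:51:
Hour hand: 0 x 30 + 51 x 0.5 = 25.5 degrees
Minute hand: 51 x 6 = 306 degrees
Difference: |25.5 - 306| = 280.5 degrees
Smaller angle: 360 - 280.5 = 79.5 degrees

Final answer: 79.5 degrees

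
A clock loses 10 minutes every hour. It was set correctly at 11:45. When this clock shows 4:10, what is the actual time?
For every 60 true minutes, the faulty clock advances 50 minutes, so 1 faulty-clock minute corresponds to 60/50 true minutes.
From 11:45 to 4:10 on the faulty dial is 265 minutes.
True elapsed: 265 x 60/50 = 318 minutes = 5 hours and 18 minutes.
True time: 11:45 + 5 hours and 18 minutes = 5:03.

Final answer: 5:03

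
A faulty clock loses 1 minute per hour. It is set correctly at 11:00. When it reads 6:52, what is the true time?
For every 60 true minutes, the faulty clock advances 59 minutes, so 1 faulty-clock minute corresponds to 60/59 true minutes.
From 11:00 to 6:52 on the faulty dial is 472 minutes.
True elapsed: 472 x 60/59 = 480 minutes = 8 hours.
True time: 11:00 + 8 hours = 7:00.

Final answer: 7:00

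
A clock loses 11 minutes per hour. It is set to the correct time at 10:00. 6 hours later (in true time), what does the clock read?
For every 60 true minutes, the faulty clock advances 60 - 11 = 49 minutes.
True elapsed: 6 hours = 360 minutes.
Faulty clock advances: 360 x 49/60 = 294 minutes (drift: 66 minutes behind).
Shown time: 10:00 + 294 minutes = 2:54.

Final answer: 2:54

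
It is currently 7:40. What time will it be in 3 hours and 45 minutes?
Starting time: 7:40
Adding 45 minutes to 40 minutes: 40 + 45 = 85 minutes = 1 hour and 25 minutes
Adding 3 hours: 7 + 3 + 1 (carry) = 11
Final time: 11:25

Final answer: 11:25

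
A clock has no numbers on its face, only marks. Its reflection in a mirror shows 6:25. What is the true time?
Reflection across the vertical (12-6) axis maps a hand at angle A degrees to (360 - A) degrees, which sends a reading of T minutes past 12:00 to (720 - T) minutes past 12:00.
Mirror reads 6:25 = 385 minutes past 12:00.
Actual time: (720 - 385) mod 720 = 335 minutes = 5:35.

Final answer: 5:35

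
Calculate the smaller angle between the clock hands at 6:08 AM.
Hour hand position: 6 x 30 + 8 x 0.5 = 184 degrees
Minute hand position: 8 x 6 = 48 degrees
Difference: |184 - 48| = 136 degrees
The angle between the hands is 136 degrees

Final answer: 136 degrees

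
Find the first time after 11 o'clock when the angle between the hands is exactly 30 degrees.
At t minutes past 11:00, the hour hand is at 30 x 11 + 0.5t degrees and the minute hand is at 6t degrees.
The smaller angle between them is 30 degrees when |30H - 5.5t| = 30 or |30H - 5.5t| = 330.
With H = 11, solve 30 x 11 - 5.5t = +/- target for each target:
  t = (30 x 11 - 30) / 5.5 = 54.55
  t = (30 x 11 + 30) / 5.5 = 65.45 (outside (0, 60))
  t = (30 x 11 - 330) / 5.5 = 0 (outside (0, 60))
  t = (30 x 11 + 330) / 5.5 = 120 (outside (0, 60))
Valid solutions in (0, 60): {54.55} minutes.
The first occurrence is t = 54.55 minutes.
The hands form a 30-degree angle at 54.55 minutes past 11:00.

Final answer: 54.55 minutes past 11:00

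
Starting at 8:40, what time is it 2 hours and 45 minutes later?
Starting time: 8:40
Adding 45 minutes to 40 minutes: 40 + 45 = 85 minutes = 1 hour and 25 minutes
Adding 2 hours: 8 + 2 + 1 (carry) = 11
Final time: 11:25

Final answer: 11:25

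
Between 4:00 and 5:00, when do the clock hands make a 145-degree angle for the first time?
At t minutes past 4:00, the hour hand is at 30 x 4 + 0.5t degrees and the minute hand is at 6t degrees.
The smaller angle between them is 145 degrees when |30H - 5.5t| = 145 or |30H - 5.5t| = 215.
With H = 4, solve 30 x 4 - 5.5t = +/- target for each target:
  t = (30 x 4 - 145) / 5.5 = -4.55 (outside (0, 60))
  t = (30 x 4 + 145) / 5.5 = 48.18
  t = (30 x 4 - 215) / 5.5 = -17.27 (outside (0, 60))
  t = (30 x 4 + 215) / 5.5 = 60.91 (outside (0, 60))
Valid solutions in (0, 60): {48.18} minutes.
The first occurrence is t = 48.18 minutes.
The hands form a 145-degree angle at 48.18 minutes past 4:00.

Final answer: 48.18 minutes past 4:00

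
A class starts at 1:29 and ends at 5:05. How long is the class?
From 1:29 to 5:05:
(5 x 60 + 5) - (1 x 60 + 29) = 305 - 89 = 216 minutes
= 3 hours and 36 minutes

Final answer: 3 hours and 36 minutes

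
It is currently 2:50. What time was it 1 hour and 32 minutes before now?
Starting time: 2:50 = 170 total minutes past 12:00
Subtracting: 1 hour and 32 minutes = 92 minutes
170 - 92 = 78 minutes
= 1 hour and 18 minutes past 12:00 = 1:18

Final answer: 1:18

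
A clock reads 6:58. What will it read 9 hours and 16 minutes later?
Starting time: 6:58
Adding 16 minutes to 58 minutes: 58 + 16 = 74 minutes = 1 hour and 14 minutes
Adding 9 hours: 6 + 9 + 1 (carry) = 16 - 12 = 4
Final time: 4:14

Final answer: 4:14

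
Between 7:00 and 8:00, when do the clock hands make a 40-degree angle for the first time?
At t minutes past 7:00, the hour hand is at 30 x 7 + 0.5t degrees and the minute hand is at 6t degrees.
The smaller angle between them is 40 degrees when |30H - 5.5t| = 40 or |30H - 5.5t| = 320.
With H = 7, solve 30 x 7 - 5.5t = +/- target for each target:
  t = (30 x 7 - 40) / 5.5 = 30.91
  t = (30 x 7 + 40) / 5.5 = 45.45
  t = (30 x 7 - 320) / 5.5 = -20 (outside (0, 60))
  t = (30 x 7 + 320) / 5.5 = 96.36 (outside (0, 60))
Valid solutions in (0, 60): {30.91, 45.45} minutes.
The first occurrence is t = 30.91 minutes.
The hands form a 40-degree angle at 30.91 minutes past 7:00.

Final answer: 30.91 minutes past 7:00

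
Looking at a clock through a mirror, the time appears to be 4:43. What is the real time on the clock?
Reflection across the vertical (12-6) axis maps a hand at angle A degrees to (360 - A) degrees, which sends a reading of T minutes past 12:00 to (720 - T) minutes past 12:00.
Mirror reads 4:43 = 283 minutes past 12:00.
Actual time: (720 - 283) mod 720 = 437 minutes = 7:17.

Final answer: 7:17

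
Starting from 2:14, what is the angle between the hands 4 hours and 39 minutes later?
First find the time 4 hours and 39 minutes after 2:14.
Total minutes: 2 x 60 + 14 + 4 x 60 + 39 = 413.
413 mod 720 = 413 minutes = 6:53.
Now compute the angle at 6:53:
Hour hand: 6 x 30 + 53 x 0.5 = 206.5 degrees
Minute hand: 53 x 6 = 318 degrees
Difference: |206.5 - 318| = 111.5 degrees
The angle is 111.5 degrees

Final answer: 111.5 degrees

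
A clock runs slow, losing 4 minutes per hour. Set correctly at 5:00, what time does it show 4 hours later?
For every 60 true minutes, the faulty clock advances 60 - 4 = 56 minutes.
True elapsed: 4 hours = 240 minutes.
Faulty clock advances: 240 x 56/60 = 224 minutes (drift: 16 minutes behind).
Shown time: 5:00 + 224 minutes = 8:44.

Final answer: 8:44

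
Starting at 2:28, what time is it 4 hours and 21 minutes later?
Starting time: 2:28
Adding 21 minutes to 28 minutes: 28 + 21 = 49 minutes
Adding 4 hours: 2 + 4 = 6
Final time: 6:49

Final answer: 6:49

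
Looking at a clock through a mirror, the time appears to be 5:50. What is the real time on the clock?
Reflection across the vertical (12-6) axis maps a hand at angle A degrees to (360 - A) degrees, which sends a reading of T minutes past 12:00 to (720 - T) minutes past 12:00.
Mirror reads 5:50 = 350 minutes past 12:00.
Actual time: (720 - 350) mod 720 = 370 minutes = 6:10.

Final answer: 6:10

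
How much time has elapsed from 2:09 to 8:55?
From 2:09 to 8:55:
(8 x 60 + 55) - (2 x 60 + 9) = 535 - 129 = 406 minutes
= 6 hours and 46 minutes

Final answer: 6 hours and 46 minutes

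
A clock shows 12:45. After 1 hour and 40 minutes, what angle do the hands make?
First find the time 1 hour and 40 minutes after 12:45.
Total minutes: 12 x 60 + 45 + 1 x 60 + 40 = 865.
865 mod 720 = 145 minutes = 2:25.
Now compute the angle at 2:25:
Hour hand: 2 x 30 + 25 x 0.5 = 72.5 degrees
Minute hand: 25 x 6 = 150 degrees
Difference: |72.5 - 150| = 77.5 degrees
The angle is 77.5 degrees

Final answer: 77.5 degrees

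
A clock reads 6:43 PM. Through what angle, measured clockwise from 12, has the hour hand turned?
The hour hand moves 30 degrees per hour and 0.5 degrees per minute.
At 6:43: (6) x 30 + 43 x 0.5 = 180 + 21.5 = 201.5 degrees

Final answer: 201.5 degrees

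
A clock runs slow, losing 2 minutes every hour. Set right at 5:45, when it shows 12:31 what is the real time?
For every 60 true minutes, the faulty clock advances 58 minutes, so 1 faulty-clock minute corresponds to 60/58 true minutes.
From 5:45 to 12:31 on the faulty dial is 406 minutes.
True elapsed: 406 x 60/58 = 420 minutes = 7 hours.
True time: 5:45 + 7 hours = 12:45.

Final answer: 12:45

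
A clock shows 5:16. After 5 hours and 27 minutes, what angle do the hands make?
First find the time 5 hours and 27 minutes after 5:16.
Total minutes: 5 x 60 + 16 + 5 x 60 + 27 = 643.
643 mod 720 = 643 minutes = 10:43.
Now compute the angle at 10:43:
Hour hand: 10 x 30 + 43 x 0.5 = 321.5 degrees
Minute hand: 43 x 6 = 258 degrees
Difference: |321.5 - 258| = 63.5 degrees
The angle is 63.5 degrees

Final answer: 63.5 degrees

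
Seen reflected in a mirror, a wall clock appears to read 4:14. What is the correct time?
Reflection across the vertical (12-6) axis maps a hand at angle A degrees to (360 - A) degrees, which sends a reading of T minutes past 12:00 to (720 - T) minutes past 12:00.
Mirror reads 4:14 = 254 minutes past 12:00.
Actual time: (720 - 254) mod 720 = 466 minutes = 7:46.

Final answer: 7:46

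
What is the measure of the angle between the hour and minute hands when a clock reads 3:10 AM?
Hour hand position: 3 x 30 + 10 x 0.5 = 95 degrees
Minute hand position: 10 x 6 = 60 degrees
Difference: |95 - 60| = 35 degrees
The angle between the hands is 35 degrees

Final answer: 35 degrees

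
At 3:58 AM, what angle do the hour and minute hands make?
Hour hand position: 3 x 30 + 58 x 0.5 = 119 degrees
Minute hand position: 58 x 6 = 348 degrees
Difference: |119 - 348| = 229 degrees
Since 229 > 180, the smaller angle is 360 - 229 = 131 degrees

Final answer: 131 degrees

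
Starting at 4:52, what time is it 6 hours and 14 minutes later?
Starting time: 4:52
Adding 14 minutes to 52 minutes: 52 + 14 = 66 minutes = 1 hour and 6 minutes
Adding 6 hours: 4 + 6 + 1 (carry) = 11
Final time: 11:06

Final answer: 11:06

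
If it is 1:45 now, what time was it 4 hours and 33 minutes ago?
Starting time: 1:45 = 105 total minutes past 12:00
Subtracting: 4 hours and 33 minutes = 273 minutes
105 - 273 = -168 (negative, add 12 hours = 720) = 552 minutes
= 9 hours and 12 minutes past 12:00 = 9:12

Final answer: 9:12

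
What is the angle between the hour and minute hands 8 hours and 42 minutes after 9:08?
First find the time 8 hours and 42 minutes after 9:08.
Total minutes: 9 x 60 + 8 + 8 x 60 + 42 = 1070.
1070 mod 720 = 350 minutes = 5:50.
Now compute the angle at 5:50:
Hour hand: 5 x 30 + 50 x 0.5 = 175 degrees
Minute hand: 50 x 6 = 300 degrees
Difference: |175 - 300| = 125 degrees
The angle is 125 degrees

Final answer: 125 degrees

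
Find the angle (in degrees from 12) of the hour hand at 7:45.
The hour hand moves 30 degrees per hour and 0.5 degrees per minute.
At 7:45: (7) x 30 + 45 x 0.5 = 210 + 22.5 = 232.5 degrees

Final answer: 232.5 degrees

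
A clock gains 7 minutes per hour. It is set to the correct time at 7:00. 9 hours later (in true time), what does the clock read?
For every 60 true minutes, the faulty clock advances 60 + 7 = 67 minutes.
True elapsed: 9 hours = 540 minutes.
Faulty clock advances: 540 x 67/60 = 603 minutes (drift: 63 minutes ahead).
Shown time: 7:00 + 603 minutes = 5:03.

Final answer: 5:03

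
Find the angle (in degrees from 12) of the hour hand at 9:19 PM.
The hour hand moves 30 degrees per hour and 0.5 degrees per minute.
At 9:19: (9) x 30 + 19 x 0.5 = 270 + 9.5 = 279.5 degrees

Final answer: 279.5 degrees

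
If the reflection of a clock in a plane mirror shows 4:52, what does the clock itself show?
Reflection across the vertical (12-6) axis maps a hand at angle A degrees to (360 - A) degrees, which sends a reading of T minutes past 12:00 to (720 - T) minutes past 12:00.
Mirror reads 4:52 = 292 minutes past 12:00.
Actual time: (720 - 292) mod 720 = 428 minutes = 7:08.

Final answer: 7:08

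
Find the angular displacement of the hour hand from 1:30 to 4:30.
The hour hand moves 0.5 degrees per minute.
Time elapsed: 4:30 - 1:30 = 180 minutes
Angular displacement: 180 x 0.5 = 90 degrees

Final answer: 90 degrees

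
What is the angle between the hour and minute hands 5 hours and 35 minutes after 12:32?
First find the time 5 hours and 35 minutes after 12:32.
Total minutes: 12 x 60 + 32 + 5 x 60 + 35 = 1087.
1087 mod 720 = 367 minutes = 6:07.
Now compute the angle at 6:07:
Hour hand: 6 x 30 + 7 x 0.5 = 183.5 degrees
Minute hand: 7 x 6 = 42 degrees
Difference: |183.5 - 42| = 141.5 degrees
The angle is 141.5 degrees

Final answer: 141.5 degrees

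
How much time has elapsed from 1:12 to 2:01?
From 1:12 to 2:01:
(2 x 60 + 1) - (1 x 60 + 12) = 121 - 72 = 49 minutes
= 49 minutes

Final answer: 49 minutes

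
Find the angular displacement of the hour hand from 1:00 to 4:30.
The hour hand moves 0.5 degrees per minute.
Time elapsed: 4:30 - 1:00 = 210 minutes
Angular displacement: 210 x 0.5 = 105 degrees

Final answer: 105 degrees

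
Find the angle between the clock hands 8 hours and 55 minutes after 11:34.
First find the time 8 hours and 55 minutes after 11:34.
Total minutes: 11 x 60 + 34 + 8 x 60 + 55 = 1229.
1229 mod 720 = 509 minutes = 8:29.
Now compute the angle at 8:29:
Hour hand: 8 x 30 + 29 x 0.5 = 254.5 degrees
Minute hand: 29 x 6 = 174 degrees
Difference: |254.5 - 174| = 80.5 degrees
The angle is 80.5 degrees

Final answer: 80.5 degrees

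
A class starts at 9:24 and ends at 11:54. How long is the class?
From 9:24 to 11:54:
(11 x 60 + 54) - (9 x 60 + 24) = 714 - 564 = 150 minutes
= 2 hours and 30 minutes

Final answer: 2 hours and 30 minutes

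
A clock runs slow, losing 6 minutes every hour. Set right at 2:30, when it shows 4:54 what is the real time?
For every 60 true minutes, the faulty clock advances 54 minutes, so 1 faulty-clock minute corresponds to 60/54 true minutes.
From 2:30 to 4:54 on the faulty dial is 144 minutes.
True elapsed: 144 x 60/54 = 160 minutes = 2 hours and 40 minutes.
True time: 2:30 + 2 hours and 40 minutes = 5:10.

Final answer: 5:10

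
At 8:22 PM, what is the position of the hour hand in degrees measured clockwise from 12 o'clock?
The hour hand moves 30 degrees per hour and 0.5 degrees per minute.
At 8:22: (8) x 30 + 22 x 0.5 = 240 + 11 = 251 degrees

Final answer: 251 degrees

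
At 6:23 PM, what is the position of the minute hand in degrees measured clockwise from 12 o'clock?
The minute hand moves 6 degrees per minute.
At 6:23: 23 x 6 = 138 degrees

Final answer: 138 degrees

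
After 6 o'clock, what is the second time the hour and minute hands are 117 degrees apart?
At t minutes past 6:00, the hour hand is at 30 x 6 + 0.5t degrees and the minute hand is at 6t degrees.
The smaller angle between them is 117 degrees when |30H - 5.5t| = 117 or |30H - 5.5t| = 243.
With H = 6, solve 30 x 6 - 5.5t = +/- target for each target:
  t = (30 x 6 - 117) / 5.5 = 11.45
  t = (30 x 6 + 117) / 5.5 = 54
  t = (30 x 6 - 243) / 5.5 = -11.45 (outside (0, 60))
  t = (30 x 6 + 243) / 5.5 = 76.91 (outside (0, 60))
Valid solutions in (0, 60): {11.45, 54} minutes.
The second occurrence is t = 54 minutes.
The hands form a 117-degree angle at 54 minutes past 6:00.

Final answer: 54 minutes past 6:00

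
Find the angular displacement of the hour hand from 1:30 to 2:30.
The hour hand moves 0.5 degrees per minute.
Time elapsed: 2:30 - 1:30 = 60 minutes
Angular displacement: 60 x 0.5 = 30 degrees

Final answer: 30 degrees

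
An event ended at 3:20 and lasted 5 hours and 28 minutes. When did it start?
Starting time: 3:20 = 200 total minutes past 12:00
Subtracting: 5 hours and 28 minutes = 328 minutes
200 - 328 = -128 (negative, add 12 hours = 720) = 592 minutes
= 9 hours and 52 minutes past 12:00 = 9:52

Final answer: 9:52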